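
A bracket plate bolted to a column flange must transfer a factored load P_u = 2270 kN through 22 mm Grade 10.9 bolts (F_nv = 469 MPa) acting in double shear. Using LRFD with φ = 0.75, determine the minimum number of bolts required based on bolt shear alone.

9 bolts

A_b = π·22²/4 = 380.1 mm².
Per-bolt design strength φR_n = 0.75 × 469 × 380.1 × 2 / 1000 = 267.4 kN.
n ≥ 2270 / 267.4 = 8.488 → use 9 bolts.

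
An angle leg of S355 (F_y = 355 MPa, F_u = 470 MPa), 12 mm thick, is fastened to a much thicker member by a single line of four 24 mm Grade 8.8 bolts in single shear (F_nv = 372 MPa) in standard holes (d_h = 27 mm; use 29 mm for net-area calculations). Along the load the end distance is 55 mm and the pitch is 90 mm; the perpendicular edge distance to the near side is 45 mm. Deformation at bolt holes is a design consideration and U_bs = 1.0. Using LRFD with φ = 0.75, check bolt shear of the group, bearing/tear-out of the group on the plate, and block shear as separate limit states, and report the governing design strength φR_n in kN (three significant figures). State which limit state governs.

Bolt shear: A_b = π·24²/4 = 452.4 mm²; R_n = 372 × 452.4 × 4 × 1 / 1000 = 673.2 kN → 0.75 × 673.2 = 505 kN.
Bearing: edge l_c = 41.5, r_n = 280.9 kN; interior l_c = 63, r_n = 324.9 kN; R_n = 280.9 + 3·324.9 = 1255 kN → 942 kN.
Block shear: A_gv = 3900, A_nv = 2682, A_nt = 366 mm²; R_n = min(0.6F_uA_nv, 0.6F_yA_gv) + U_bs·F_u·A_nt = 928.3 kN → 696 kN.
Bolt shear governs: 505 kN.

505 kN (bolt shear governs)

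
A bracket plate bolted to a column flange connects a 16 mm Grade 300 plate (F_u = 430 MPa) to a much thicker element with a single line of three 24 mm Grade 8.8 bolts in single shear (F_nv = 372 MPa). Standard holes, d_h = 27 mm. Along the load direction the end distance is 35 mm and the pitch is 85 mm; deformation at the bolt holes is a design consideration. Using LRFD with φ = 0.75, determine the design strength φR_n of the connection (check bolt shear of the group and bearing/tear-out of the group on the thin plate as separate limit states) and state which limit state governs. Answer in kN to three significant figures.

Bolt shear: A_b = π·24²/4 = 452.4 mm²; R_n = 372 × 452.4 × 3 × 1 / 1000 = 504.9 kN → 0.75 × 504.9 = 379 kN.
Bearing (1.2 l_c t F_u ≤ 2.4 d t F_u): upper limit = 2.4·24·16·430 / 1000 = 396.3 kN.
  Edge l_c = 35 − 27/2 = 21.5 → r_n = 177.5 kN; interior l_c = 85 − 27 = 58 → r_n = 396.3 kN.
  R_n,bearing = 1·177.5 + 2·396.3 = 970.1 kN → 0.75 × 970.1 = 728 kN.
Bolt shear governs: 379 kN.

379 kN (bolt shear governs)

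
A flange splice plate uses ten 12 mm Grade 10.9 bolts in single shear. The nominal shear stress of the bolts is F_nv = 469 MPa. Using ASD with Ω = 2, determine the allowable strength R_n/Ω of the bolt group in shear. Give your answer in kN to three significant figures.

265 kN

A_b = π × 12² / 4 = 113.1 mm².
R_n = F_nv · A_b · n · n_s = 469 × 113.1 × 10 × 1 / 1000 = 530.4 kN.
Allowable strength R_n/Ω = 530.4 / 2 = 265 kN.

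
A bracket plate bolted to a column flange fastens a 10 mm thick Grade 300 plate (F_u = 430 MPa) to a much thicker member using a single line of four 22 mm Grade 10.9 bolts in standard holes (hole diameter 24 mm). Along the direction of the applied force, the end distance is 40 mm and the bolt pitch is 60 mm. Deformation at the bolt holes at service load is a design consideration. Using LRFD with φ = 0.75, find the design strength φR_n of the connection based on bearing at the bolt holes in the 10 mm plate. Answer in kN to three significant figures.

Per bolt r_n = 1.2 l_c t F_u ≤ 2.4 d t F_u; upper limit = 2.4 × 22 × 10 × 430 / 1000 = 227 kN.
Edge bolt: l_c = 40 − 24/2 = 28 mm → 1.2 × 28 × 10 × 430 / 1000 = 144.5 → r_n = 144.5 kN.
Interior bolts: l_c = 60 − 24 = 36 mm → 1.2 × 36 × 10 × 430 / 1000 = 185.8 → r_n = 185.8 kN.
R_n = 1 × 144.5 + 3 × 185.8 = 701.8 kN.
Design strength φR_n = 0.75 × 701.8 = 526 kN.

526 kN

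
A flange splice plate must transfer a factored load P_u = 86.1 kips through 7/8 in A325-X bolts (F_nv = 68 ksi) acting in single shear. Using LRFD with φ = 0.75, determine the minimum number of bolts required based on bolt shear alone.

3 bolts

A_b = π·0.875²/4 = 0.6013 in².
Per-bolt design strength φR_n = 0.75 × 68 × 0.6013 × 1 = 30.67 kips.
n ≥ 86.1 / 30.67 = 2.808 → use 3 bolts.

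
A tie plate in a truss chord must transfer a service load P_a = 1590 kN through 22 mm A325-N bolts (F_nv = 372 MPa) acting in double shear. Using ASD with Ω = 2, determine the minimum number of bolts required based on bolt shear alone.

A_b = π·22²/4 = 380.1 mm².
Per-bolt allowable strength R_n/Ω = 372 × 380.1 × 2 / 1000 / 2 = 141.4 kN.
n ≥ 1590 / 141.4 = 11.24 → use 12 bolts.

12 bolts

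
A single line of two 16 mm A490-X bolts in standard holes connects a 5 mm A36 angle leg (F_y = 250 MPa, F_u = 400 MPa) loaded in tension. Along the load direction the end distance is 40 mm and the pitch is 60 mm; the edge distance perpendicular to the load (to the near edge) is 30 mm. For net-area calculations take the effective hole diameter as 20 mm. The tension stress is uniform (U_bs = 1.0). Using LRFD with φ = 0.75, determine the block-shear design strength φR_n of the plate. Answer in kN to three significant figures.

86.2 kN

Shear plane L_v = 40 + 1·60 = 100 mm; A_gv = 100 × 5 = 500 mm².
A_nv = (100 − 1.5·20) × 5 = 350 mm².
A_nt = (30 − 0.5·20) × 5 = 100 mm².
0.6 F_u A_nv = 84 kN; 0.6 F_y A_gv = 75 kN → shear yielding governs the shear term.
R_n = 75 + 1.0 × 400 × 100 / 1000 = 115 kN.
Design strength φR_n = 0.75 × 115 = 86.2 kN.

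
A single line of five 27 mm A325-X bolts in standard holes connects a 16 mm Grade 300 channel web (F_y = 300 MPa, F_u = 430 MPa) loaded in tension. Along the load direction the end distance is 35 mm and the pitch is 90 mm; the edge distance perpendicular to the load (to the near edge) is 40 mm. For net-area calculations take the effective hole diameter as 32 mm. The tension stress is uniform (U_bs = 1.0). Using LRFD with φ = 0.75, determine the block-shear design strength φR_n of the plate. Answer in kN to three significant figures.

Shear plane L_v = 35 + 4·90 = 395 mm; A_gv = 395 × 16 = 6320 mm².
A_nv = (395 − 4.5·32) × 16 = 4016 mm².
A_nt = (40 − 0.5·32) × 16 = 384 mm².
0.6 F_u A_nv = 1036 kN; 0.6 F_y A_gv = 1138 kN → shear rupture governs the shear term.
R_n = 1036 + 1.0 × 430 × 384 / 1000 = 1201 kN.
Design strength φR_n = 0.75 × 1201 = 901 kN.

901 kN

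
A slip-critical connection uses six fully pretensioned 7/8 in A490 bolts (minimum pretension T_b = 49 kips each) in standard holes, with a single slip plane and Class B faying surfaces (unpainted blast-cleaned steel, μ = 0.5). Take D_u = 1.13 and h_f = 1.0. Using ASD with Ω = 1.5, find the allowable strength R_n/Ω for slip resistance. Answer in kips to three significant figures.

111 kips

R_n = μ · D_u · h_f · T_b · n_s · n_b = 0.5 × 1.13 × 1.0 × 49 × 1 × 6 = 166.1 kips.
Allowable strength R_n/Ω = 166.1 / 1.5 = 111 kips.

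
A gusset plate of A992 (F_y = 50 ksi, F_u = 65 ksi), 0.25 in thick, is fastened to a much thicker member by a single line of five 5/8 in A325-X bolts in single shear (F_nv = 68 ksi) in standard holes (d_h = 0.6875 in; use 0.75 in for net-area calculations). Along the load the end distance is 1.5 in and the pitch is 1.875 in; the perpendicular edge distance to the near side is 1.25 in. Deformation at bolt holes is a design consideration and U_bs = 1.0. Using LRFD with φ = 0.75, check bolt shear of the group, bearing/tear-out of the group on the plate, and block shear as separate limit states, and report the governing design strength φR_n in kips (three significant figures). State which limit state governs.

Bolt shear: A_b = π·0.625²/4 = 0.3068 in²; R_n = 68 × 0.3068 × 5 × 1 = 104.3 kips → 0.75 × 104.3 = 78.2 kips.
Bearing: edge l_c = 1.156, r_n = 22.55 kips; interior l_c = 1.188, r_n = 23.16 kips; R_n = 22.55 + 4·23.16 = 115.2 kips → 86.4 kips.
Block shear: A_gv = 2.25, A_nv = 1.406, A_nt = 0.2188 in²; R_n = min(0.6F_uA_nv, 0.6F_yA_gv) + U_bs·F_u·A_nt = 69.06 kips → 51.8 kips.
Block shear governs: 51.8 kips.

51.8 kips (block shear governs)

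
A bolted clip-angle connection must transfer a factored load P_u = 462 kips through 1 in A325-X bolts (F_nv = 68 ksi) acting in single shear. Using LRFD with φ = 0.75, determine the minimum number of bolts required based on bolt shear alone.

12 bolts

A_b = π·1²/4 = 0.7854 in².
Per-bolt design strength φR_n = 0.75 × 68 × 0.7854 × 1 = 40.06 kips.
n ≥ 462 / 40.06 = 11.53 → use 12 bolts.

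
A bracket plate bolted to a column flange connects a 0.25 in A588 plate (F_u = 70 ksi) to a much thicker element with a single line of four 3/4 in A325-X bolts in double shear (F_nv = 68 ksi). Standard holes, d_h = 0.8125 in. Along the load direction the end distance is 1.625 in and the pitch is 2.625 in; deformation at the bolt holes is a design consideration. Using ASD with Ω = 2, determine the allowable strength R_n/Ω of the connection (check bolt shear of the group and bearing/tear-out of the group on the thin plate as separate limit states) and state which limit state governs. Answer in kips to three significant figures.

60 kips (bearing governs)

Bolt shear: A_b = π·0.75²/4 = 0.4418 in²; R_n = 68 × 0.4418 × 4 × 2 = 240.3 kips → 240.3 / 2 = 120 kips.
Bearing (1.2 l_c t F_u ≤ 2.4 d t F_u): upper limit = 2.4·0.75·0.25·70 = 31.5 kips.
  Edge l_c = 1.625 − 0.8125/2 = 1.219 → r_n = 25.59 kips; interior l_c = 2.625 − 0.8125 = 1.812 → r_n = 31.5 kips.
  R_n,bearing = 1·25.59 + 3·31.5 = 120.1 kips → 120.1 / 2 = 60 kips.
Bearing governs: 60 kips.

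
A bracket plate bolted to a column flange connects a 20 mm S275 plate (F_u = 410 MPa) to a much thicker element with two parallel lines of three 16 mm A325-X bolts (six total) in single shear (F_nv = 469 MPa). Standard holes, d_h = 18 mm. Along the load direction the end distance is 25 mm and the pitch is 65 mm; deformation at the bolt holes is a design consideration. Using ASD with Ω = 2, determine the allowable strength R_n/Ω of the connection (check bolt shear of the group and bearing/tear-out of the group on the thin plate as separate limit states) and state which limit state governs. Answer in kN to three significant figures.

Bolt shear: A_b = π·16²/4 = 201.1 mm²; R_n = 469 × 201.1 × 6 × 1 / 1000 = 565.8 kN → 565.8 / 2 = 283 kN.
Bearing (1.2 l_c t F_u ≤ 2.4 d t F_u): upper limit = 2.4·16·20·410 / 1000 = 314.9 kN.
  Edge l_c = 25 − 18/2 = 16 → r_n = 157.4 kN; interior l_c = 65 − 18 = 47 → r_n = 314.9 kN.
  R_n,bearing = 2·157.4 + 4·314.9 = 1574 kN → 1574 / 2 = 787 kN.
Bolt shear governs: 283 kN.

283 kN (bolt shear governs)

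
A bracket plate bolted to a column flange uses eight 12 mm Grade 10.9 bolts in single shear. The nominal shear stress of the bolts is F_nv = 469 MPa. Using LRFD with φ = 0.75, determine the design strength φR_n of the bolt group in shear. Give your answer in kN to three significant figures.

A_b = π × 12² / 4 = 113.1 mm².
R_n = F_nv · A_b · n · n_s = 469 × 113.1 × 8 × 1 / 1000 = 424.3 kN.
Design strength φR_n = 0.75 × 424.3 = 318 kN.

318 kN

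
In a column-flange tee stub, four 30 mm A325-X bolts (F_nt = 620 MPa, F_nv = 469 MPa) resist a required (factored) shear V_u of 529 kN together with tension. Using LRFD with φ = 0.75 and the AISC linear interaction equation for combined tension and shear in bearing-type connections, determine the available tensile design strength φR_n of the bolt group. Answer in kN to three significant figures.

1010 kN

A_b = π·30²/4 = 706.9 mm²; f_rv = 529 × 1000 / (4 × 706.9) = 187.1 MPa.
F'_nt = 1.3 F_nt − (F_nt / φF_nv) f_rv = 1.3·620 − (620/(0.75·469))·187.1 = 476.2 MPa, capped at F_nt → F'_nt = 476.2 MPa.
R_n = F'_nt · A_b · n = 476.2 × 706.9 × 4 / 1000 = 1346 kN.
Design strength φR_n = 0.75 × 1346 = 1010 kN.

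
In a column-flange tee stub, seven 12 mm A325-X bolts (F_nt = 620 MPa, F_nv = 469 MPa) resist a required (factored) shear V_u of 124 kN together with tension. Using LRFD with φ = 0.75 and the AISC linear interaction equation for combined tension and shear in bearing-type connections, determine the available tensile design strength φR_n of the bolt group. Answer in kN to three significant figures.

A_b = π·12²/4 = 113.1 mm²; f_rv = 124 × 1000 / (7 × 113.1) = 156.6 MPa.
F'_nt = 1.3 F_nt − (F_nt / φF_nv) f_rv = 1.3·620 − (620/(0.75·469))·156.6 = 529.9 MPa, capped at F_nt → F'_nt = 529.9 MPa.
R_n = F'_nt · A_b · n = 529.9 × 113.1 × 7 / 1000 = 419.5 kN.
Design strength φR_n = 0.75 × 419.5 = 315 kN.

315 kN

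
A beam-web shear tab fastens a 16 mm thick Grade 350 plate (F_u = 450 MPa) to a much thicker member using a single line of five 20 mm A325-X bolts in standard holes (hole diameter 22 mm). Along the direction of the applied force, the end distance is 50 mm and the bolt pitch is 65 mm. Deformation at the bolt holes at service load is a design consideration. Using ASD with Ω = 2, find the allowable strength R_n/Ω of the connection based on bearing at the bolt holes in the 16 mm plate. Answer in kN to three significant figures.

Per bolt r_n = 1.2 l_c t F_u ≤ 2.4 d t F_u; upper limit = 2.4 × 20 × 16 × 450 / 1000 = 345.6 kN.
Edge bolt: l_c = 50 − 22/2 = 39 mm → 1.2 × 39 × 16 × 450 / 1000 = 337 → r_n = 337 kN.
Interior bolts: l_c = 65 − 22 = 43 mm → 1.2 × 43 × 16 × 450 / 1000 = 371.5 → r_n = 345.6 kN.
R_n = 1 × 337 + 4 × 345.6 = 1719 kN.
Allowable strength R_n/Ω = 1719 / 2 = 860 kN.

860 kN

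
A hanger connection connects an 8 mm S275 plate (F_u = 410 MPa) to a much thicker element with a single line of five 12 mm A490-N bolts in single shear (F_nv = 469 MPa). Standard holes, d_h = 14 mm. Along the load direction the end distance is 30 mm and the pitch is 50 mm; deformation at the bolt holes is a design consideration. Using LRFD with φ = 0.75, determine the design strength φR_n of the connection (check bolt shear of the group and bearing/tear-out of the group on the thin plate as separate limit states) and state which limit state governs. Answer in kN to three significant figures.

199 kN (bolt shear governs)

Bolt shear: A_b = π·12²/4 = 113.1 mm²; R_n = 469 × 113.1 × 5 × 1 / 1000 = 265.2 kN → 0.75 × 265.2 = 199 kN.
Bearing (1.2 l_c t F_u ≤ 2.4 d t F_u): upper limit = 2.4·12·8·410 / 1000 = 94.46 kN.
  Edge l_c = 30 − 14/2 = 23 → r_n = 90.53 kN; interior l_c = 50 − 14 = 36 → r_n = 94.46 kN.
  R_n,bearing = 1·90.53 + 4·94.46 = 468.4 kN → 0.75 × 468.4 = 351 kN.
Bolt shear governs: 199 kN.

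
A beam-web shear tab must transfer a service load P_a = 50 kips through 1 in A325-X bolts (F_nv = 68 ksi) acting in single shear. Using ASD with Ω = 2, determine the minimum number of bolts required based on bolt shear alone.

A_b = π·1²/4 = 0.7854 in².
Per-bolt allowable strength R_n/Ω = 68 × 0.7854 × 1 / 2 = 26.7 kips.
n ≥ 50 / 26.7 = 1.872 → use 2 bolts.

2 bolts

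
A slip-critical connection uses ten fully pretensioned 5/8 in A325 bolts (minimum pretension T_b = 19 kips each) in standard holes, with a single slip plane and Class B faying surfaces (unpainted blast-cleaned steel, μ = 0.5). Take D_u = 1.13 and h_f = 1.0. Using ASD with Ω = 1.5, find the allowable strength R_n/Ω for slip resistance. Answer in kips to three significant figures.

R_n = μ · D_u · h_f · T_b · n_s · n_b = 0.5 × 1.13 × 1.0 × 19 × 1 × 10 = 107.3 kips.
Allowable strength R_n/Ω = 107.3 / 1.5 = 71.6 kips.

71.6 kips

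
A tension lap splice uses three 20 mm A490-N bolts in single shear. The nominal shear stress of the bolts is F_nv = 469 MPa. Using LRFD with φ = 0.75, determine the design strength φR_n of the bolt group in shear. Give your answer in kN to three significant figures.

A_b = π × 20² / 4 = 314.2 mm².
R_n = F_nv · A_b · n · n_s = 469 × 314.2 × 3 × 1 / 1000 = 442 kN.
Design strength φR_n = 0.75 × 442 = 332 kN.

332 kN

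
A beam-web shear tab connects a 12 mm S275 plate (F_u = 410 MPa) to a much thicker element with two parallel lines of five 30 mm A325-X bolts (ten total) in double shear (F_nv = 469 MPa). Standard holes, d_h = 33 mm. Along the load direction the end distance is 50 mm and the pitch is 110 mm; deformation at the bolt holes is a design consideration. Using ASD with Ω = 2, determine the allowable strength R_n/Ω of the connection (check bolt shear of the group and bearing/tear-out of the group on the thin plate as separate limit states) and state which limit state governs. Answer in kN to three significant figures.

1610 kN (bearing governs)

Bolt shear: A_b = π·30²/4 = 706.9 mm²; R_n = 469 × 706.9 × 10 × 2 / 1000 = 6630 kN → 6630 / 2 = 3320 kN.
Bearing (1.2 l_c t F_u ≤ 2.4 d t F_u): upper limit = 2.4·30·12·410 / 1000 = 354.2 kN.
  Edge l_c = 50 − 33/2 = 33.5 → r_n = 197.8 kN; interior l_c = 110 − 33 = 77 → r_n = 354.2 kN.
  R_n,bearing = 2·197.8 + 8·354.2 = 3229 kN → 3229 / 2 = 1610 kN.
Bearing governs: 1610 kN.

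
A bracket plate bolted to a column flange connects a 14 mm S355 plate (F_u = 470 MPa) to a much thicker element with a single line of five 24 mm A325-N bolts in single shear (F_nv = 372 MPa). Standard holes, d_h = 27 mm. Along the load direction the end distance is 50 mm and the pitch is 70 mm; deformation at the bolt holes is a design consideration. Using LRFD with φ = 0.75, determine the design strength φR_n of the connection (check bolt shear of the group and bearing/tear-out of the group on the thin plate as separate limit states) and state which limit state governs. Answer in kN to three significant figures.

631 kN (bolt shear governs)

Bolt shear: A_b = π·24²/4 = 452.4 mm²; R_n = 372 × 452.4 × 5 × 1 / 1000 = 841.4 kN → 0.75 × 841.4 = 631 kN.
Bearing (1.2 l_c t F_u ≤ 2.4 d t F_u): upper limit = 2.4·24·14·470 / 1000 = 379 kN.
  Edge l_c = 50 − 27/2 = 36.5 → r_n = 288.2 kN; interior l_c = 70 − 27 = 43 → r_n = 339.5 kN.
  R_n,bearing = 1·288.2 + 4·339.5 = 1646 kN → 0.75 × 1646 = 1230 kN.
Bolt shear governs: 631 kN.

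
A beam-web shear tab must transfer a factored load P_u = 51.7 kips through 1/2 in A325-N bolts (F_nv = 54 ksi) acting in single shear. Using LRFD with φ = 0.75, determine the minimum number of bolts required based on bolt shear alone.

A_b = π·0.5²/4 = 0.1963 in².
Per-bolt design strength φR_n = 0.75 × 54 × 0.1963 × 1 = 7.952 kips.
n ≥ 51.7 / 7.952 = 6.501 → use 7 bolts.

7 bolts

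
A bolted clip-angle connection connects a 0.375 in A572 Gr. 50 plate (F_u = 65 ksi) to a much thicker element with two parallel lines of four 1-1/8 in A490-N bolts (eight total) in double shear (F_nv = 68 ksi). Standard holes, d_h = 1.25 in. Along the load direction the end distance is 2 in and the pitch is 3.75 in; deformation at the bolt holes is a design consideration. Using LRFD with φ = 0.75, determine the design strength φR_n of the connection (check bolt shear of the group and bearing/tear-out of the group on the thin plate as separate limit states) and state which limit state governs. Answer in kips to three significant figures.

Bolt shear: A_b = π·1.125²/4 = 0.994 in²; R_n = 68 × 0.994 × 8 × 2 = 1081 kips → 0.75 × 1081 = 811 kips.
Bearing (1.2 l_c t F_u ≤ 2.4 d t F_u): upper limit = 2.4·1.125·0.375·65 = 65.81 kips.
  Edge l_c = 2 − 1.25/2 = 1.375 → r_n = 40.22 kips; interior l_c = 3.75 − 1.25 = 2.5 → r_n = 65.81 kips.
  R_n,bearing = 2·40.22 + 6·65.81 = 475.3 kips → 0.75 × 475.3 = 356 kips.
Bearing governs: 356 kips.

356 kips (bearing governs)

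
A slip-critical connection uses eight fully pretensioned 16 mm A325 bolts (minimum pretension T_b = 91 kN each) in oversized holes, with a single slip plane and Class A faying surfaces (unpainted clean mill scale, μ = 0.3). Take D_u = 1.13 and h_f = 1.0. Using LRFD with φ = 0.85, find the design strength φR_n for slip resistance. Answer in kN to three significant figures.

R_n = μ · D_u · h_f · T_b · n_s · n_b = 0.3 × 1.13 × 1.0 × 91 × 1 × 8 = 246.8 kN.
Design strength φR_n = 0.85 × 246.8 = 210 kN.

210 kN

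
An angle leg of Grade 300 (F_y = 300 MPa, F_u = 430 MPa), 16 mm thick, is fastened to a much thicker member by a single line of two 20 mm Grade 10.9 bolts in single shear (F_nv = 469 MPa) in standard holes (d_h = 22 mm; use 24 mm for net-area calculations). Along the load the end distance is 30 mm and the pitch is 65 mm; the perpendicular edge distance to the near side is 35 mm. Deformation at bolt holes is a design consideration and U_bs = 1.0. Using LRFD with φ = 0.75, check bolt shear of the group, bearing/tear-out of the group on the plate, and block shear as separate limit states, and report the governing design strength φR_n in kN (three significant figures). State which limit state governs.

221 kN (bolt shear governs)

Bolt shear: A_b = π·20²/4 = 314.2 mm²; R_n = 469 × 314.2 × 2 × 1 / 1000 = 294.7 kN → 0.75 × 294.7 = 221 kN.
Bearing: edge l_c = 19, r_n = 156.9 kN; interior l_c = 43, r_n = 330.2 kN; R_n = 156.9 + 1·330.2 = 487.1 kN → 365 kN.
Block shear: A_gv = 1520, A_nv = 944, A_nt = 368 mm²; R_n = min(0.6F_uA_nv, 0.6F_yA_gv) + U_bs·F_u·A_nt = 401.8 kN → 301 kN.
Bolt shear governs: 221 kN.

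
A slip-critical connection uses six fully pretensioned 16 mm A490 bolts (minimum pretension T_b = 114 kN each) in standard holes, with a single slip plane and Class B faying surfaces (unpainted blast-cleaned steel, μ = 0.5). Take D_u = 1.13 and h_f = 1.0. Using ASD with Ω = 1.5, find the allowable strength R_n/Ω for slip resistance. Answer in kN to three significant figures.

258 kN

R_n = μ · D_u · h_f · T_b · n_s · n_b = 0.5 × 1.13 × 1.0 × 114 × 1 × 6 = 386.5 kN.
Allowable strength R_n/Ω = 386.5 / 1.5 = 258 kN.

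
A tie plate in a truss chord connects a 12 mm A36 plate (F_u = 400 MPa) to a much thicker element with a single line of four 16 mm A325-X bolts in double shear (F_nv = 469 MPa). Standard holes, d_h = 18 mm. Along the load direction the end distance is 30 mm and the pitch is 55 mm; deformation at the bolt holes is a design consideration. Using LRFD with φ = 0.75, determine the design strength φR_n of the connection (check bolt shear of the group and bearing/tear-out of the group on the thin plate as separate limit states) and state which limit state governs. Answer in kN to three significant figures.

Bolt shear: A_b = π·16²/4 = 201.1 mm²; R_n = 469 × 201.1 × 4 × 2 / 1000 = 754.4 kN → 0.75 × 754.4 = 566 kN.
Bearing (1.2 l_c t F_u ≤ 2.4 d t F_u): upper limit = 2.4·16·12·400 / 1000 = 184.3 kN.
  Edge l_c = 30 − 18/2 = 21 → r_n = 121 kN; interior l_c = 55 − 18 = 37 → r_n = 184.3 kN.
  R_n,bearing = 1·121 + 3·184.3 = 673.9 kN → 0.75 × 673.9 = 505 kN.
Bearing governs: 505 kN.

505 kN (bearing governs)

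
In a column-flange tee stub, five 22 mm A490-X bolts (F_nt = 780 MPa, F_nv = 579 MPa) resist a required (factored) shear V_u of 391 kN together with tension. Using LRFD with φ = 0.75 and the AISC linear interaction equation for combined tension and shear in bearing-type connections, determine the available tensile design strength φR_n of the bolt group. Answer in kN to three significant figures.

A_b = π·22²/4 = 380.1 mm²; f_rv = 391 × 1000 / (5 × 380.1) = 205.7 MPa.
F'_nt = 1.3 F_nt − (F_nt / φF_nv) f_rv = 1.3·780 − (780/(0.75·579))·205.7 = 644.5 MPa, capped at F_nt → F'_nt = 644.5 MPa.
R_n = F'_nt · A_b · n = 644.5 × 380.1 × 5 / 1000 = 1225 kN.
Design strength φR_n = 0.75 × 1225 = 919 kN.

919 kN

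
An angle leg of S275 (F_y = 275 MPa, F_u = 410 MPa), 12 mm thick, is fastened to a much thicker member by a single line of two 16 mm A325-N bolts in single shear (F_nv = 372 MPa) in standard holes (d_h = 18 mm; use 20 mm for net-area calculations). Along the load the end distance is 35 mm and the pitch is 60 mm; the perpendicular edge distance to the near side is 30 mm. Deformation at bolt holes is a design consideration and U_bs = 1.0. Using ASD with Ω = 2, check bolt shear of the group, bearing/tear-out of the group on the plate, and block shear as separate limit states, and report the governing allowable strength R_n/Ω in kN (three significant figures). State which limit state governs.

Bolt shear: A_b = π·16²/4 = 201.1 mm²; R_n = 372 × 201.1 × 2 × 1 / 1000 = 149.6 kN → 149.6 / 2 = 74.8 kN.
Bearing: edge l_c = 26, r_n = 153.5 kN; interior l_c = 42, r_n = 188.9 kN; R_n = 153.5 + 1·188.9 = 342.4 kN → 171 kN.
Block shear: A_gv = 1140, A_nv = 780, A_nt = 240 mm²; R_n = min(0.6F_uA_nv, 0.6F_yA_gv) + U_bs·F_u·A_nt = 286.5 kN → 143 kN.
Bolt shear governs: 74.8 kN.

74.8 kN (bolt shear governs)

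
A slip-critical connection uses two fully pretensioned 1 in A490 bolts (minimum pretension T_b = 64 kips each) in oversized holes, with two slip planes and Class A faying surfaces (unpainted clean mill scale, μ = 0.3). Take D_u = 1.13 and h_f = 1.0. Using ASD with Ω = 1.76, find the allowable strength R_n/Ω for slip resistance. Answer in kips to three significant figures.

49.3 kips

R_n = μ · D_u · h_f · T_b · n_s · n_b = 0.3 × 1.13 × 1.0 × 64 × 2 × 2 = 86.78 kips.
Allowable strength R_n/Ω = 86.78 / 1.76 = 49.3 kips.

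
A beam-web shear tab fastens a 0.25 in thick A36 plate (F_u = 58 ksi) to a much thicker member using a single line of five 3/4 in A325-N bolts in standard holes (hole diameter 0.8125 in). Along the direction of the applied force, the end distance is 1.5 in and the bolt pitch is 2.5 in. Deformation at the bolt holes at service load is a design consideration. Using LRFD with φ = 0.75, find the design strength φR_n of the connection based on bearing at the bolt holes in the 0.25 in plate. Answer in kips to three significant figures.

92.6 kips

Per bolt r_n = 1.2 l_c t F_u ≤ 2.4 d t F_u; upper limit = 2.4 × 0.75 × 0.25 × 58 = 26.1 kips.
Edge bolt: l_c = 1.5 − 0.8125/2 = 1.094 in → 1.2 × 1.094 × 0.25 × 58 = 19.03 → r_n = 19.03 kips.
Interior bolts: l_c = 2.5 − 0.8125 = 1.688 in → 1.2 × 1.688 × 0.25 × 58 = 29.36 → r_n = 26.1 kips.
R_n = 1 × 19.03 + 4 × 26.1 = 123.4 kips.
Design strength φR_n = 0.75 × 123.4 = 92.6 kips.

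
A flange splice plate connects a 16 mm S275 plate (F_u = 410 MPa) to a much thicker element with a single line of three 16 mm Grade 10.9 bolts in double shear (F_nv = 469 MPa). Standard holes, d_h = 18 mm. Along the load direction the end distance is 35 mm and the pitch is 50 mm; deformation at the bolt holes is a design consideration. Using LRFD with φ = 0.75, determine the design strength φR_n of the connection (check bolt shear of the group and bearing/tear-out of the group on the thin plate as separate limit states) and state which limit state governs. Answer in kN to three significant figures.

Bolt shear: A_b = π·16²/4 = 201.1 mm²; R_n = 469 × 201.1 × 3 × 2 / 1000 = 565.8 kN → 0.75 × 565.8 = 424 kN.
Bearing (1.2 l_c t F_u ≤ 2.4 d t F_u): upper limit = 2.4·16·16·410 / 1000 = 251.9 kN.
  Edge l_c = 35 − 18/2 = 26 → r_n = 204.7 kN; interior l_c = 50 − 18 = 32 → r_n = 251.9 kN.
  R_n,bearing = 1·204.7 + 2·251.9 = 708.5 kN → 0.75 × 708.5 = 531 kN.
Bolt shear governs: 424 kN.

424 kN (bolt shear governs)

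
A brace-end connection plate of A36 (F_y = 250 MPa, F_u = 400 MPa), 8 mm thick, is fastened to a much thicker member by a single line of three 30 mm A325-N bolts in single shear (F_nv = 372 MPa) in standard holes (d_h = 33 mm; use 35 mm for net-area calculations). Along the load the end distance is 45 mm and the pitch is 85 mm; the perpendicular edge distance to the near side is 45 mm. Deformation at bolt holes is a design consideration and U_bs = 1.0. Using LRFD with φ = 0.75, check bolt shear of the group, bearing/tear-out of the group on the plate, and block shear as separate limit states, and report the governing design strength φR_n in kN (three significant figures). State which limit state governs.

Bolt shear: A_b = π·30²/4 = 706.9 mm²; R_n = 372 × 706.9 × 3 × 1 / 1000 = 788.9 kN → 0.75 × 788.9 = 592 kN.
Bearing: edge l_c = 28.5, r_n = 109.4 kN; interior l_c = 52, r_n = 199.7 kN; R_n = 109.4 + 2·199.7 = 508.8 kN → 382 kN.
Block shear: A_gv = 1720, A_nv = 1020, A_nt = 220 mm²; R_n = min(0.6F_uA_nv, 0.6F_yA_gv) + U_bs·F_u·A_nt = 332.8 kN → 250 kN.
Block shear governs: 250 kN.

250 kN (block shear governs)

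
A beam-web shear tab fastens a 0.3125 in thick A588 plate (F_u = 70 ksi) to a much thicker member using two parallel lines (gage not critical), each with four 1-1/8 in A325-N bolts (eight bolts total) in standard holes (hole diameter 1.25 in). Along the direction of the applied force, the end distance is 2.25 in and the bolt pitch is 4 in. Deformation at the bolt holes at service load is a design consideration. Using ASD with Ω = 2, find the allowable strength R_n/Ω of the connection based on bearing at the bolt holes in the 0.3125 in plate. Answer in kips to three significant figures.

Per bolt r_n = 1.2 l_c t F_u ≤ 2.4 d t F_u; upper limit = 2.4 × 1.125 × 0.3125 × 70 = 59.06 kips.
Edge bolt: l_c = 2.25 − 1.25/2 = 1.625 in → 1.2 × 1.625 × 0.3125 × 70 = 42.66 → r_n = 42.66 kips.
Interior bolts: l_c = 4 − 1.25 = 2.75 in → 1.2 × 2.75 × 0.3125 × 70 = 72.19 → r_n = 59.06 kips.
R_n = 2 × 42.66 + 6 × 59.06 = 439.7 kips.
Allowable strength R_n/Ω = 439.7 / 2 = 220 kips.

220 kips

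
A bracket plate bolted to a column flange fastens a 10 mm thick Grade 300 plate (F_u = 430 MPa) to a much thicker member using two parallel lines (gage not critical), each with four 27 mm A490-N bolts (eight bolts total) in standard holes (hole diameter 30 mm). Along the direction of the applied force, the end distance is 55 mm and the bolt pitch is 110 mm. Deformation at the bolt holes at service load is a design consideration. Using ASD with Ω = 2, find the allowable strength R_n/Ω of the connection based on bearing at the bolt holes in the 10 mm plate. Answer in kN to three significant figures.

Per bolt r_n = 1.2 l_c t F_u ≤ 2.4 d t F_u; upper limit = 2.4 × 27 × 10 × 430 / 1000 = 278.6 kN.
Edge bolt: l_c = 55 − 30/2 = 40 mm → 1.2 × 40 × 10 × 430 / 1000 = 206.4 → r_n = 206.4 kN.
Interior bolts: l_c = 110 − 30 = 80 mm → 1.2 × 80 × 10 × 430 / 1000 = 412.8 → r_n = 278.6 kN.
R_n = 2 × 206.4 + 6 × 278.6 = 2085 kN.
Allowable strength R_n/Ω = 2085 / 2 = 1040 kN.

1040 kN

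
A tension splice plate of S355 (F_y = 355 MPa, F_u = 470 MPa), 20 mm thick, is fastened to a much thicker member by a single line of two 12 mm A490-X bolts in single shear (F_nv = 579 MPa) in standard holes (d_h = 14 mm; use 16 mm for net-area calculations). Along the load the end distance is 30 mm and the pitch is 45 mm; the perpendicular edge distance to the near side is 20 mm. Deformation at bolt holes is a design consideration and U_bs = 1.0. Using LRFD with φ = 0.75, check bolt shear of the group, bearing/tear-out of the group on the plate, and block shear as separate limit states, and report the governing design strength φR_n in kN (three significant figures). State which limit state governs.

98.2 kN (bolt shear governs)

Bolt shear: A_b = π·12²/4 = 113.1 mm²; R_n = 579 × 113.1 × 2 × 1 / 1000 = 131 kN → 0.75 × 131 = 98.2 kN.
Bearing: edge l_c = 23, r_n = 259.4 kN; interior l_c = 31, r_n = 270.7 kN; R_n = 259.4 + 1·270.7 = 530.2 kN → 398 kN.
Block shear: A_gv = 1500, A_nv = 1020, A_nt = 240 mm²; R_n = min(0.6F_uA_nv, 0.6F_yA_gv) + U_bs·F_u·A_nt = 400.4 kN → 300 kN.
Bolt shear governs: 98.2 kN.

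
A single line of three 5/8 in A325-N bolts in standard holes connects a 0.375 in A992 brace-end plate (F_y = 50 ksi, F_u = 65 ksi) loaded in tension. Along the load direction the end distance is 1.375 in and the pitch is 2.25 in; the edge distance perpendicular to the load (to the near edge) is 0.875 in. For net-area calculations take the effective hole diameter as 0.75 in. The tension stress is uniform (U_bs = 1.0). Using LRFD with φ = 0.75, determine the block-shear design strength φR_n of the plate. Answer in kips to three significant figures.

53 kips

Shear plane L_v = 1.375 + 2·2.25 = 5.875 in; A_gv = 5.875 × 0.375 = 2.203 in².
A_nv = (5.875 − 2.5·0.75) × 0.375 = 1.5 in².
A_nt = (0.875 − 0.5·0.75) × 0.375 = 0.1875 in².
0.6 F_u A_nv = 58.5 kips; 0.6 F_y A_gv = 66.09 kips → shear rupture governs the shear term.
R_n = 58.5 + 1.0 × 65 × 0.1875 = 70.69 kips.
Design strength φR_n = 0.75 × 70.69 = 53 kips.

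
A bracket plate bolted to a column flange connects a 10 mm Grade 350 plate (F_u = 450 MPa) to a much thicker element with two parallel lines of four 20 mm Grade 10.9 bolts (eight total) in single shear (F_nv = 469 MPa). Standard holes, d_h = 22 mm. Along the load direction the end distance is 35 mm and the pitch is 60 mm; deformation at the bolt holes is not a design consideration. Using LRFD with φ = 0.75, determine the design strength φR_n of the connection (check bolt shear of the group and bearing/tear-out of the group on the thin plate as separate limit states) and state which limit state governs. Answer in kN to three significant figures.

Bolt shear: A_b = π·20²/4 = 314.2 mm²; R_n = 469 × 314.2 × 8 × 1 / 1000 = 1179 kN → 0.75 × 1179 = 884 kN.
Bearing (1.5 l_c t F_u ≤ 3.0 d t F_u): upper limit = 3.0·20·10·450 / 1000 = 270 kN.
  Edge l_c = 35 − 22/2 = 24 → r_n = 162 kN; interior l_c = 60 − 22 = 38 → r_n = 256.5 kN.
  R_n,bearing = 2·162 + 6·256.5 = 1863 kN → 0.75 × 1863 = 1400 kN.
Bolt shear governs: 884 kN.

884 kN (bolt shear governs)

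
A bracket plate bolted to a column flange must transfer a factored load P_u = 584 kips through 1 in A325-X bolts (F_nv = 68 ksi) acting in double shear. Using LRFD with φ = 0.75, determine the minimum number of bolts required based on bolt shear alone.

8 bolts

A_b = π·1²/4 = 0.7854 in².
Per-bolt design strength φR_n = 0.75 × 68 × 0.7854 × 2 = 80.11 kips.
n ≥ 584 / 80.11 = 7.29 → use 8 bolts.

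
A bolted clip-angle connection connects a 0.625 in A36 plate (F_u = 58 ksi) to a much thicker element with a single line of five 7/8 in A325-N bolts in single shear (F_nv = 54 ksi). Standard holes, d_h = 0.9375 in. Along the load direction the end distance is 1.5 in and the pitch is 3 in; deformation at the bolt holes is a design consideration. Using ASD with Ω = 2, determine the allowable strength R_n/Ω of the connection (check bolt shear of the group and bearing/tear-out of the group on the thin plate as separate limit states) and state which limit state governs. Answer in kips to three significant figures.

81.2 kips (bolt shear governs)

Bolt shear: A_b = π·0.875²/4 = 0.6013 in²; R_n = 54 × 0.6013 × 5 × 1 = 162.4 kips → 162.4 / 2 = 81.2 kips.
Bearing (1.2 l_c t F_u ≤ 2.4 d t F_u): upper limit = 2.4·0.875·0.625·58 = 76.12 kips.
  Edge l_c = 1.5 − 0.9375/2 = 1.031 → r_n = 44.86 kips; interior l_c = 3 − 0.9375 = 2.062 → r_n = 76.12 kips.
  R_n,bearing = 1·44.86 + 4·76.12 = 349.4 kips → 349.4 / 2 = 175 kips.
Bolt shear governs: 81.2 kips.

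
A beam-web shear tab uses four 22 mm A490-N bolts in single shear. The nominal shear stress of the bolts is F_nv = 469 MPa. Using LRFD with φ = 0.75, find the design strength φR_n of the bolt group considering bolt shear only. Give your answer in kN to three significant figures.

535 kN

A_b = π × 22² / 4 = 380.1 mm².
R_n = F_nv · A_b · n · n_s = 469 × 380.1 × 4 × 1 / 1000 = 713.1 kN.
Design strength φR_n = 0.75 × 713.1 = 535 kN.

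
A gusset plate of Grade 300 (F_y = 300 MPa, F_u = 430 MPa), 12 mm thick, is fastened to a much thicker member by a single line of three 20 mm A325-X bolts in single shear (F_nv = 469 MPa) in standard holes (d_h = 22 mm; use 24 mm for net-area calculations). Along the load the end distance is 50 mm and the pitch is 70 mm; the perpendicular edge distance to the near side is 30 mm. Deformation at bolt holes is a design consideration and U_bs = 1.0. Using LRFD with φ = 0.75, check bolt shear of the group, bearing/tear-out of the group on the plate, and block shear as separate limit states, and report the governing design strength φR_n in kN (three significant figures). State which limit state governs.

Bolt shear: A_b = π·20²/4 = 314.2 mm²; R_n = 469 × 314.2 × 3 × 1 / 1000 = 442 kN → 0.75 × 442 = 332 kN.
Bearing: edge l_c = 39, r_n = 241.5 kN; interior l_c = 48, r_n = 247.7 kN; R_n = 241.5 + 2·247.7 = 736.8 kN → 553 kN.
Block shear: A_gv = 2280, A_nv = 1560, A_nt = 216 mm²; R_n = min(0.6F_uA_nv, 0.6F_yA_gv) + U_bs·F_u·A_nt = 495.4 kN → 372 kN.
Bolt shear governs: 332 kN.

332 kN (bolt shear governs)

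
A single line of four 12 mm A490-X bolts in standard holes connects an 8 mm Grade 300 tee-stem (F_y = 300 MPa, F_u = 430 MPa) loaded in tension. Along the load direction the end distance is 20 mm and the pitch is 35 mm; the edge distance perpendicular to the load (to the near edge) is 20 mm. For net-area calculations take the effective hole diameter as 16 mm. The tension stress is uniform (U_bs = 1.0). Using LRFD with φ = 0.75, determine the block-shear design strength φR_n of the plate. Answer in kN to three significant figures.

Shear plane L_v = 20 + 3·35 = 125 mm; A_gv = 125 × 8 = 1000 mm².
A_nv = (125 − 3.5·16) × 8 = 552 mm².
A_nt = (20 − 0.5·16) × 8 = 96 mm².
0.6 F_u A_nv = 142.4 kN; 0.6 F_y A_gv = 180 kN → shear rupture governs the shear term.
R_n = 142.4 + 1.0 × 430 × 96 / 1000 = 183.7 kN.
Design strength φR_n = 0.75 × 183.7 = 138 kN.

138 kN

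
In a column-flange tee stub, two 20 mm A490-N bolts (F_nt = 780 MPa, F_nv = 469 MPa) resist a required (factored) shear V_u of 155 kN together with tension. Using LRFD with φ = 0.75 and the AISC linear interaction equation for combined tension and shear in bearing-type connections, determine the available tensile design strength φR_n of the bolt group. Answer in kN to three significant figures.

A_b = π·20²/4 = 314.2 mm²; f_rv = 155 × 1000 / (2 × 314.2) = 246.7 MPa.
F'_nt = 1.3 F_nt − (F_nt / φF_nv) f_rv = 1.3·780 − (780/(0.75·469))·246.7 = 467 MPa, capped at F_nt → F'_nt = 467 MPa.
R_n = F'_nt · A_b · n = 467 × 314.2 × 2 / 1000 = 293.4 kN.
Design strength φR_n = 0.75 × 293.4 = 220 kN.

220 kN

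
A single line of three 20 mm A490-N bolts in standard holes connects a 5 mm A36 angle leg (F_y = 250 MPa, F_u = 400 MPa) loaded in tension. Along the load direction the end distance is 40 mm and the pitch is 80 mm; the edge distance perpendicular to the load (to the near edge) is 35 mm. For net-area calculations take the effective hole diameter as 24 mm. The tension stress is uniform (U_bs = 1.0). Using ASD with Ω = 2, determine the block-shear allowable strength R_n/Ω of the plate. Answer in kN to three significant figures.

98 kN

Shear plane L_v = 40 + 2·80 = 200 mm; A_gv = 200 × 5 = 1000 mm².
A_nv = (200 − 2.5·24) × 5 = 700 mm².
A_nt = (35 − 0.5·24) × 5 = 115 mm².
0.6 F_u A_nv = 168 kN; 0.6 F_y A_gv = 150 kN → shear yielding governs the shear term.
R_n = 150 + 1.0 × 400 × 115 / 1000 = 196 kN.
Allowable strength R_n/Ω = 196 / 2 = 98 kN.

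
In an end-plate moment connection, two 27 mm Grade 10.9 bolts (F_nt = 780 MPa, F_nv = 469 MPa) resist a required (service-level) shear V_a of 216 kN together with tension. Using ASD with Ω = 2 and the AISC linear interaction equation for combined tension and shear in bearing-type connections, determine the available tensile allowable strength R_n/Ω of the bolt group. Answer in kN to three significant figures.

A_b = π·27²/4 = 572.6 mm²; f_rv = 216 × 1000 / (2 × 572.6) = 188.6 MPa.
F'_nt = 1.3 F_nt − (Ω F_nt / F_nv) f_rv = 1.3·780 − (2·780/469)·188.6 = 386.6 MPa, capped at F_nt → F'_nt = 386.6 MPa.
R_n = F'_nt · A_b · n = 386.6 × 572.6 × 2 / 1000 = 442.7 kN.
Allowable strength R_n/Ω = 442.7 / 2 = 221 kN.

221 kN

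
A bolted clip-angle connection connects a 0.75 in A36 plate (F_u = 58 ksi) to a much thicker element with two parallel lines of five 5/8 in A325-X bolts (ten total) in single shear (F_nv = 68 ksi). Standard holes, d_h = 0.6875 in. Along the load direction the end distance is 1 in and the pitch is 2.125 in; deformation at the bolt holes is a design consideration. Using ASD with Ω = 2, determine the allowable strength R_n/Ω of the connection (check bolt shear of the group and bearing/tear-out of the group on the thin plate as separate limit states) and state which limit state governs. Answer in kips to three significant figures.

104 kips (bolt shear governs)

Bolt shear: A_b = π·0.625²/4 = 0.3068 in²; R_n = 68 × 0.3068 × 10 × 1 = 208.6 kips → 208.6 / 2 = 104 kips.
Bearing (1.2 l_c t F_u ≤ 2.4 d t F_u): upper limit = 2.4·0.625·0.75·58 = 65.25 kips.
  Edge l_c = 1 − 0.6875/2 = 0.6562 → r_n = 34.26 kips; interior l_c = 2.125 − 0.6875 = 1.438 → r_n = 65.25 kips.
  R_n,bearing = 2·34.26 + 8·65.25 = 590.5 kips → 590.5 / 2 = 295 kips.
Bolt shear governs: 104 kips.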